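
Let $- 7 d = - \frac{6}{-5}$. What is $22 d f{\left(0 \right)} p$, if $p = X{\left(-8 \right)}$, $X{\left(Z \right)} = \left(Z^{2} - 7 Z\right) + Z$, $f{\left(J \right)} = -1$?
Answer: $\frac{2112}{5} \approx 422.4$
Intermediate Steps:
$d = - \frac{6}{35}$ ($d = - \frac{\left(-6\right) \frac{1}{-5}}{7} = - \frac{\left(-6\right) \left(- \frac{1}{5}\right)}{7} = \left(- \frac{1}{7}\right) \frac{6}{5} = - \frac{6}{35} \approx -0.17143$)
$X{\left(Z \right)} = Z^{2} - 6 Z$
$p = 112$ ($p = - 8 \left(-6 - 8\right) = \left(-8\right) \left(-14\right) = 112$)
$22 d f{\left(0 \right)} p = 22 \left(- \frac{6}{35}\right) \left(-1\right) 112 = \left(- \frac{132}{35}\right) \left(-1\right) 112 = \frac{132}{35} \cdot 112 = \frac{2112}{5}$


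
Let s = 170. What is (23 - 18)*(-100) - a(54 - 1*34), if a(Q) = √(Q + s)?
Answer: -500 - √190 ≈ -513.78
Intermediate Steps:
a(Q) = √(170 + Q) (a(Q) = √(Q + 170) = √(170 + Q))
(23 - 18)*(-100) - a(54 - 1*34) = (23 - 18)*(-100) - √(170 + (54 - 1*34)) = 5*(-100) - √(170 + (54 - 34)) = -500 - √(170 + 20) = -500 - √190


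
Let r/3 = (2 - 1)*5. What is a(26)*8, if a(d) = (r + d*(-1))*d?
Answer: -2288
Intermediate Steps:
r = 15 (r = 3*((2 - 1)*5) = 3*(1*5) = 3*5 = 15)
a(d) = d*(15 - d) (a(d) = (15 + d*(-1))*d = (15 - d)*d = d*(15 - d))
a(26)*8 = (26*(15 - 1*26))*8 = (26*(15 - 26))*8 = (26*(-11))*8 = -286*8 = -2288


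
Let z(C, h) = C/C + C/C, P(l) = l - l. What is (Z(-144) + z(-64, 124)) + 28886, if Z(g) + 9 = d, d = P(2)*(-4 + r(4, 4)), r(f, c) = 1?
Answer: 28879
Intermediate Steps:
P(l) = 0
z(C, h) = 2 (z(C, h) = 1 + 1 = 2)
d = 0 (d = 0*(-4 + 1) = 0*(-3) = 0)
Z(g) = -9 (Z(g) = -9 + 0 = -9)
(Z(-144) + z(-64, 124)) + 28886 = (-9 + 2) + 28886 = -7 + 28886 = 28879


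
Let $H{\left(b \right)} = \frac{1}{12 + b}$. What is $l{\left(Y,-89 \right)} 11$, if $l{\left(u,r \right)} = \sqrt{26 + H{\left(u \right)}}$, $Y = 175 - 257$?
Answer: $\frac{11 \sqrt{127330}}{70} \approx 56.074$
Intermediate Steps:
$Y = -82$ ($Y = 175 - 257 = -82$)
$l{\left(u,r \right)} = \sqrt{26 + \frac{1}{12 + u}}$
$l{\left(Y,-89 \right)} 11 = \sqrt{\frac{313 + 26 \left(-82\right)}{12 - 82}} \cdot 11 = \sqrt{\frac{313 - 2132}{-70}} \cdot 11 = \sqrt{\left(- \frac{1}{70}\right) \left(-1819\right)} 11 = \sqrt{\frac{1819}{70}} \cdot 11 = \frac{\sqrt{127330}}{70} \cdot 11 = \frac{11 \sqrt{127330}}{70}$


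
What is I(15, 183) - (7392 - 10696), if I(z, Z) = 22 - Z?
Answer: 3143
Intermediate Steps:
I(15, 183) - (7392 - 10696) = (22 - 1*183) - (7392 - 10696) = (22 - 183) - 1*(-3304) = -161 + 3304 = 3143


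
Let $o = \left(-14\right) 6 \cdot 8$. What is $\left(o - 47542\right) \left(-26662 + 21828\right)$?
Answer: $233066476$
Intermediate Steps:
$o = -672$ ($o = \left(-84\right) 8 = -672$)
$\left(o - 47542\right) \left(-26662 + 21828\right) = \left(-672 - 47542\right) \left(-26662 + 21828\right) = \left(-48214\right) \left(-4834\right) = 233066476$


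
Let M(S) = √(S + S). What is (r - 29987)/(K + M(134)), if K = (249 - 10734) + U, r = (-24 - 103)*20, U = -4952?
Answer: 502119299/238300701 + 65054*√67/238300701 ≈ 2.1093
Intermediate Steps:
M(S) = √2*√S (M(S) = √(2*S) = √2*√S)
r = -2540 (r = -127*20 = -2540)
K = -15437 (K = (249 - 10734) - 4952 = -10485 - 4952 = -15437)
(r - 29987)/(K + M(134)) = (-2540 - 29987)/(-15437 + √2*√134) = -32527/(-15437 + 2*√67)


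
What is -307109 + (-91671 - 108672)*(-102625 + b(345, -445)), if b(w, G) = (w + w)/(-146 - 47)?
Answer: 3968197637008/193 ≈ 2.0561e+10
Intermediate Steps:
b(w, G) = -2*w/193 (b(w, G) = (2*w)/(-193) = (2*w)*(-1/193) = -2*w/193)
-307109 + (-91671 - 108672)*(-102625 + b(345, -445)) = -307109 + (-91671 - 108672)*(-102625 - 2/193*345) = -307109 - 200343*(-102625 - 690/193) = -307109 - 200343*(-19807315/193) = -307109 + 3968256909045/193 = 3968197637008/193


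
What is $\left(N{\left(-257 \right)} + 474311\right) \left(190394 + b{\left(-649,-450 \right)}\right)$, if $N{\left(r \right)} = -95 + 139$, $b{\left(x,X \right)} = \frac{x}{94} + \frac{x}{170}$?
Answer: $\frac{72157098645716}{799} \approx 9.0309 \cdot 10^{10}$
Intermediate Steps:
$b{\left(x,X \right)} = \frac{66 x}{3995}$ ($b{\left(x,X \right)} = x \frac{1}{94} + x \frac{1}{170} = \frac{x}{94} + \frac{x}{170} = \frac{66 x}{3995}$)
$N{\left(r \right)} = 44$
$\left(N{\left(-257 \right)} + 474311\right) \left(190394 + b{\left(-649,-450 \right)}\right) = \left(44 + 474311\right) \left(190394 + \frac{66}{3995} \left(-649\right)\right) = 474355 \left(190394 - \frac{42834}{3995}\right) = 474355 \cdot \frac{760581196}{3995} = \frac{72157098645716}{799}$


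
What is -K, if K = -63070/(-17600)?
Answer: -6307/1760 ≈ -3.5835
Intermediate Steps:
K = 6307/1760 (K = -63070*(-1/17600) = 6307/1760 ≈ 3.5835)
-K = -1*6307/1760 = -6307/1760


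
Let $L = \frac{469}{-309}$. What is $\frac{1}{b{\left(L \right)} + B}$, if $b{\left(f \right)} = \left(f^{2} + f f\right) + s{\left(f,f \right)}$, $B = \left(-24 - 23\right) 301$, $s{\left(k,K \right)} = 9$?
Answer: $- \frac{95481}{1349470456} \approx -7.0754 \cdot 10^{-5}$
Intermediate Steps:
$L = - \frac{469}{309}$ ($L = 469 \left(- \frac{1}{309}\right) = - \frac{469}{309} \approx -1.5178$)
$B = -14147$ ($B = \left(-47\right) 301 = -14147$)
$b{\left(f \right)} = 9 + 2 f^{2}$ ($b{\left(f \right)} = \left(f^{2} + f f\right) + 9 = \left(f^{2} + f^{2}\right) + 9 = 2 f^{2} + 9 = 9 + 2 f^{2}$)
$\frac{1}{b{\left(L \right)} + B} = \frac{1}{\left(9 + 2 \left(- \frac{469}{309}\right)^{2}\right) - 14147} = \frac{1}{\left(9 + 2 \cdot \frac{219961}{95481}\right) - 14147} = \frac{1}{\left(9 + \frac{439922}{95481}\right) - 14147} = \frac{1}{\frac{1299251}{95481} - 14147} = \frac{1}{- \frac{1349470456}{95481}} = - \frac{95481}{1349470456}$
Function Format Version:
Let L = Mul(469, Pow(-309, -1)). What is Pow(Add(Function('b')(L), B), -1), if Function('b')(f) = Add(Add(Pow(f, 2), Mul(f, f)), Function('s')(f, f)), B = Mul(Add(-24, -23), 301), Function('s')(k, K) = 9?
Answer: Rational(-95481, 1349470456) ≈ -7.0754e-5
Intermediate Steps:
L = Rational(-469, 309) (L = Mul(469, Rational(-1, 309)) = Rational(-469, 309) ≈ -1.5178)
B = -14147 (B = Mul(-47, 301) = -14147)
Function('b')(f) = Add(9, Mul(2, Pow(f, 2))) (Function('b')(f) = Add(Add(Pow(f, 2), Mul(f, f)), 9) = Add(Add(Pow(f, 2), Pow(f, 2)), 9) = Add(Mul(2, Pow(f, 2)), 9) = Add(9, Mul(2, Pow(f, 2))))
Pow(Add(Function('b')(L), B), -1) = Pow(Add(Add(9, Mul(2, Pow(Rational(-469, 309), 2))), -14147), -1) = Pow(Add(Add(9, Mul(2, Rational(219961, 95481))), -14147), -1) = Pow(Add(Add(9, Rational(439922, 95481)), -14147), -1) = Pow(Add(Rational(1299251, 95481), -14147), -1) = Pow(Rational(-1349470456, 95481), -1) = Rational(-95481, 1349470456)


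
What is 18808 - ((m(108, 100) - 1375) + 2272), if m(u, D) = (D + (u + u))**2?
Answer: -81945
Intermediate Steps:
m(u, D) = (D + 2*u)**2
18808 - ((m(108, 100) - 1375) + 2272) = 18808 - (((100 + 2*108)**2 - 1375) + 2272) = 18808 - (((100 + 216)**2 - 1375) + 2272) = 18808 - ((316**2 - 1375) + 2272) = 18808 - ((99856 - 1375) + 2272) = 18808 - (98481 + 2272) = 18808 - 1*100753 = 18808 - 100753 = -81945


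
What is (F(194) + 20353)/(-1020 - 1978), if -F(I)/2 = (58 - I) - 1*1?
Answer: -20627/2998 ≈ -6.8803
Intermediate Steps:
F(I) = -114 + 2*I (F(I) = -2*((58 - I) - 1*1) = -2*((58 - I) - 1) = -2*(57 - I) = -114 + 2*I)
(F(194) + 20353)/(-1020 - 1978) = ((-114 + 2*194) + 20353)/(-1020 - 1978) = ((-114 + 388) + 20353)/(-2998) = (274 + 20353)*(-1/2998) = 20627*(-1/2998) = -20627/2998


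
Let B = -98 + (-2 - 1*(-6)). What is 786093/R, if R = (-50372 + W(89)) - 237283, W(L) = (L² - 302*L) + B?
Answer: -786093/306706 ≈ -2.5630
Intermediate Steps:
B = -94 (B = -98 + (-2 + 6) = -98 + 4 = -94)
W(L) = -94 + L² - 302*L (W(L) = (L² - 302*L) - 94 = -94 + L² - 302*L)
R = -306706 (R = (-50372 + (-94 + 89² - 302*89)) - 237283 = (-50372 + (-94 + 7921 - 26878)) - 237283 = (-50372 - 19051) - 237283 = -69423 - 237283 = -306706)
786093/R = 786093/(-306706) = 786093*(-1/306706) = -786093/306706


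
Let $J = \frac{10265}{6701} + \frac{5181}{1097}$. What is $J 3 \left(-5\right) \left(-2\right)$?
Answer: $\frac{1379357580}{7350997} \approx 187.64$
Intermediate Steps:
$J = \frac{45978586}{7350997}$ ($J = 10265 \cdot \frac{1}{6701} + 5181 \cdot \frac{1}{1097} = \frac{10265}{6701} + \frac{5181}{1097} = \frac{45978586}{7350997} \approx 6.2547$)
$J 3 \left(-5\right) \left(-2\right) = \frac{45978586 \cdot 3 \left(-5\right) \left(-2\right)}{7350997} = \frac{45978586 \left(\left(-15\right) \left(-2\right)\right)}{7350997} = \frac{45978586}{7350997} \cdot 30 = \frac{1379357580}{7350997}$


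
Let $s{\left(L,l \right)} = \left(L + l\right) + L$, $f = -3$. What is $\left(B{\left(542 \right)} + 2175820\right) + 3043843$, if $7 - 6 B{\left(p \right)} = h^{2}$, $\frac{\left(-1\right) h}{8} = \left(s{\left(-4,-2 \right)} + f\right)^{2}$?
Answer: $\frac{9830027}{2} \approx 4.915 \cdot 10^{6}$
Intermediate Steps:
$s{\left(L,l \right)} = l + 2 L$
$h = -1352$ ($h = - 8 \left(\left(-2 + 2 \left(-4\right)\right) - 3\right)^{2} = - 8 \left(\left(-2 - 8\right) - 3\right)^{2} = - 8 \left(-10 - 3\right)^{2} = - 8 \left(-13\right)^{2} = \left(-8\right) 169 = -1352$)
$B{\left(p \right)} = - \frac{609299}{2}$ ($B{\left(p \right)} = \frac{7}{6} - \frac{\left(-1352\right)^{2}}{6} = \frac{7}{6} - \frac{913952}{3} = - \frac{609299}{2}$)
$\left(B{\left(542 \right)} + 2175820\right) + 3043843 = \left(- \frac{609299}{2} + 2175820\right) + 3043843 = \frac{3742341}{2} + 3043843 = \frac{9830027}{2}$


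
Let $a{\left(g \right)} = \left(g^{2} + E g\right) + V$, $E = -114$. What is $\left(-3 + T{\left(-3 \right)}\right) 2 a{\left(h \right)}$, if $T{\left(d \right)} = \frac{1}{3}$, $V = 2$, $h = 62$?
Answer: $17184$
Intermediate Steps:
$T{\left(d \right)} = \frac{1}{3}$
$a{\left(g \right)} = 2 + g^{2} - 114 g$ ($a{\left(g \right)} = \left(g^{2} - 114 g\right) + 2 = 2 + g^{2} - 114 g$)
$\left(-3 + T{\left(-3 \right)}\right) 2 a{\left(h \right)} = \left(-3 + \frac{1}{3}\right) 2 \left(2 + 62^{2} - 7068\right) = \left(- \frac{8}{3}\right) 2 \left(2 + 3844 - 7068\right) = \left(- \frac{16}{3}\right) \left(-3222\right) = 17184$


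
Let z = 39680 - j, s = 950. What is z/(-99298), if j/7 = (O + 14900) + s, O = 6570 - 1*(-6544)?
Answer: 81534/49649 ≈ 1.6422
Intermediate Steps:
O = 13114 (O = 6570 + 6544 = 13114)
j = 202748 (j = 7*((13114 + 14900) + 950) = 7*(28014 + 950) = 7*28964 = 202748)
z = -163068 (z = 39680 - 1*202748 = 39680 - 202748 = -163068)
z/(-99298) = -163068/(-99298) = -163068*(-1/99298) = 81534/49649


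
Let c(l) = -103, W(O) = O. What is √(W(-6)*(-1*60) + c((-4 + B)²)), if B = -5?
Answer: √257 ≈ 16.031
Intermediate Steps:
√(W(-6)*(-1*60) + c((-4 + B)²)) = √(-(-6)*60 - 103) = √(-6*(-60) - 103) = √(360 - 103) = √257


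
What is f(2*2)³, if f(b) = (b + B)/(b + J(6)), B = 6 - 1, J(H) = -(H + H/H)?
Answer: -27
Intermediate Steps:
J(H) = -1 - H (J(H) = -(H + 1) = -(1 + H) = -1 - H)
B = 5
f(b) = (5 + b)/(-7 + b) (f(b) = (b + 5)/(b + (-1 - 1*6)) = (5 + b)/(b + (-1 - 6)) = (5 + b)/(b - 7) = (5 + b)/(-7 + b))
f(2*2)³ = ((5 + 2*2)/(-7 + 2*2))³ = ((5 + 4)/(-7 + 4))³ = (9/(-3))³ = (-⅓*9)³ = (-3)³ = -27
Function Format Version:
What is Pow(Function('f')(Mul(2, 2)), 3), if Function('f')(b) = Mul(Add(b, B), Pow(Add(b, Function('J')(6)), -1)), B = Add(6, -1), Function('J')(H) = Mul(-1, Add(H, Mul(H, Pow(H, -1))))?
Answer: -27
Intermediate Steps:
Function('J')(H) = Add(-1, Mul(-1, H)) (Function('J')(H) = Mul(-1, Add(H, 1)) = Mul(-1, Add(1, H)) = Add(-1, Mul(-1, H)))
B = 5
Function('f')(b) = Mul(Pow(Add(-7, b), -1), Add(5, b)) (Function('f')(b) = Mul(Add(b, 5), Pow(Add(b, Add(-1, Mul(-1, 6))), -1)) = Mul(Add(5, b), Pow(Add(b, Add(-1, -6)), -1)) = Mul(Add(5, b), Pow(Add(b, -7), -1)) = Mul(Add(5, b), Pow(Add(-7, b), -1)) = Mul(Pow(Add(-7, b), -1), Add(5, b)))
Pow(Function('f')(Mul(2, 2)), 3) = Pow(Mul(Pow(Add(-7, Mul(2, 2)), -1), Add(5, Mul(2, 2))), 3) = Pow(Mul(Pow(Add(-7, 4), -1), Add(5, 4)), 3) = Pow(Mul(Pow(-3, -1), 9), 3) = Pow(Mul(Rational(-1, 3), 9), 3) = Pow(-3, 3) = -27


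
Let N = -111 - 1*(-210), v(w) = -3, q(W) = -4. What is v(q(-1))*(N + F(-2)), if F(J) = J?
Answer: -291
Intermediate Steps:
N = 99 (N = -111 + 210 = 99)
v(q(-1))*(N + F(-2)) = -3*(99 - 2) = -3*97 = -291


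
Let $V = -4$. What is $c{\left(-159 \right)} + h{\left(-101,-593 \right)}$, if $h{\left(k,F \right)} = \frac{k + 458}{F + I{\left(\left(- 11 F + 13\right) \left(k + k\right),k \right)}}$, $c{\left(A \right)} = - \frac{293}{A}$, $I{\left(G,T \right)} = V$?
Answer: $\frac{39386}{31641} \approx 1.2448$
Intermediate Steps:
$I{\left(G,T \right)} = -4$
$h{\left(k,F \right)} = \frac{458 + k}{-4 + F}$ ($h{\left(k,F \right)} = \frac{k + 458}{F - 4} = \frac{458 + k}{-4 + F}$)
$c{\left(-159 \right)} + h{\left(-101,-593 \right)} = - \frac{293}{-159} + \frac{458 - 101}{-4 - 593} = \left(-293\right) \left(- \frac{1}{159}\right) + \frac{1}{-597} \cdot 357 = \frac{293}{159} - \frac{119}{199} = \frac{39386}{31641}$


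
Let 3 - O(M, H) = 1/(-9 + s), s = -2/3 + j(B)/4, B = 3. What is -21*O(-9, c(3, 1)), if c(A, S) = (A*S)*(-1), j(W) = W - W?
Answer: -1890/29 ≈ -65.172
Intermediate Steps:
j(W) = 0
s = -2/3 (s = -2/3 + 0/4 = -2*1/3 + 0*(1/4) = -2/3 + 0 = -2/3 ≈ -0.66667)
c(A, S) = -A*S
O(M, H) = 90/29 (O(M, H) = 3 - 1/(-9 - 2/3) = 3 - 1/(-29/3) = 3 - 1*(-3/29) = 3 + 3/29 = 90/29)
-21*O(-9, c(3, 1)) = -21*90/29 = -1890/29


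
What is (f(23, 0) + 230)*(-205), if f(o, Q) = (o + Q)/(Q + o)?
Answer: -47355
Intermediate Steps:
f(o, Q) = 1 (f(o, Q) = (Q + o)/(Q + o) = 1)
(f(23, 0) + 230)*(-205) = (1 + 230)*(-205) = 231*(-205) = -47355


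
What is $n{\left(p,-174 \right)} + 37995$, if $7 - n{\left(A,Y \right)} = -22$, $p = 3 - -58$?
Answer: $38024$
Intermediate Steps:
$p = 61$ ($p = 3 + 58 = 61$)
$n{\left(A,Y \right)} = 29$ ($n{\left(A,Y \right)} = 7 - -22 = 7 + 22 = 29$)
$n{\left(p,-174 \right)} + 37995 = 29 + 37995 = 38024$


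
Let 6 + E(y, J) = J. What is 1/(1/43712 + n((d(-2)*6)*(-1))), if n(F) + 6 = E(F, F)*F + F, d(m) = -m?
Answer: 43712/8654977 ≈ 0.0050505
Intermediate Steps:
E(y, J) = -6 + J
n(F) = -6 + F + F*(-6 + F) (n(F) = -6 + ((-6 + F)*F + F) = -6 + (F*(-6 + F) + F) = -6 + (F + F*(-6 + F)) = -6 + F + F*(-6 + F))
1/(1/43712 + n((d(-2)*6)*(-1))) = 1/(1/43712 + (-6 + (-1*(-2)*6)*(-1) + ((-1*(-2)*6)*(-1))*(-6 + (-1*(-2)*6)*(-1)))) = 1/(1/43712 + (-6 + (2*6)*(-1) + ((2*6)*(-1))*(-6 + (2*6)*(-1)))) = 1/(1/43712 + (-6 + 12*(-1) + (12*(-1))*(-6 + 12*(-1)))) = 1/(1/43712 + (-6 - 12 - 12*(-6 - 12))) = 1/(1/43712 + (-6 - 12 - 12*(-18))) = 1/(1/43712 + (-6 - 12 + 216)) = 1/(1/43712 + 198) = 1/(8654977/43712) = 43712/8654977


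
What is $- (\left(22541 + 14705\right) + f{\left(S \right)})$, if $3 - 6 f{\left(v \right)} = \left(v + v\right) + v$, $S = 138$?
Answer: $- \frac{74355}{2} \approx -37178.0$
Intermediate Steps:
$f{\left(v \right)} = \frac{1}{2} - \frac{v}{2}$ ($f{\left(v \right)} = \frac{1}{2} - \frac{\left(v + v\right) + v}{6} = \frac{1}{2} - \frac{2 v + v}{6} = \frac{1}{2} - \frac{3 v}{6} = \frac{1}{2} - \frac{v}{2}$)
$- (\left(22541 + 14705\right) + f{\left(S \right)}) = - (\left(22541 + 14705\right) + \left(\frac{1}{2} - 69\right)) = - (37246 + \left(\frac{1}{2} - 69\right)) = - (37246 - \frac{137}{2}) = \left(-1\right) \frac{74355}{2} = - \frac{74355}{2}$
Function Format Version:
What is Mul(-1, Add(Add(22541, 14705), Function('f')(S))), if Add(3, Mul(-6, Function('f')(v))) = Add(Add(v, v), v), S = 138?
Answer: Rational(-74355, 2) ≈ -37178.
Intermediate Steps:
Function('f')(v) = Add(Rational(1, 2), Mul(Rational(-1, 2), v)) (Function('f')(v) = Add(Rational(1, 2), Mul(Rational(-1, 6), Add(Add(v, v), v))) = Add(Rational(1, 2), Mul(Rational(-1, 6), Add(Mul(2, v), v))) = Add(Rational(1, 2), Mul(Rational(-1, 6), Mul(3, v))) = Add(Rational(1, 2), Mul(Rational(-1, 2), v)))
Mul(-1, Add(Add(22541, 14705), Function('f')(S))) = Mul(-1, Add(Add(22541, 14705), Add(Rational(1, 2), Mul(Rational(-1, 2), 138)))) = Mul(-1, Add(37246, Add(Rational(1, 2), -69))) = Mul(-1, Add(37246, Rational(-137, 2))) = Mul(-1, Rational(74355, 2)) = Rational(-74355, 2)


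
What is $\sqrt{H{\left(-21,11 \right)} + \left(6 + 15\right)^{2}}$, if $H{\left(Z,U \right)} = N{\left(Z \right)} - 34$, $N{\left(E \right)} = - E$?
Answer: $2 \sqrt{107} \approx 20.688$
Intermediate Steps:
$H{\left(Z,U \right)} = -34 - Z$ ($H{\left(Z,U \right)} = - Z - 34 = -34 - Z$)
$\sqrt{H{\left(-21,11 \right)} + \left(6 + 15\right)^{2}} = \sqrt{\left(-34 - -21\right) + \left(6 + 15\right)^{2}} = \sqrt{\left(-34 + 21\right) + 21^{2}} = \sqrt{-13 + 441} = \sqrt{428} = 2 \sqrt{107}$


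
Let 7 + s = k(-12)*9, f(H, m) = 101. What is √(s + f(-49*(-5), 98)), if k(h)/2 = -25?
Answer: 2*I*√89 ≈ 18.868*I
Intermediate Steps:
k(h) = -50 (k(h) = 2*(-25) = -50)
s = -457 (s = -7 - 50*9 = -7 - 450 = -457)
√(s + f(-49*(-5), 98)) = √(-457 + 101) = √(-356) = 2*I*√89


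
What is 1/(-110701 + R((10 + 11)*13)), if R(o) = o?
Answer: -1/110428 ≈ -9.0557e-6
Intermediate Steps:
1/(-110701 + R((10 + 11)*13)) = 1/(-110701 + (10 + 11)*13) = 1/(-110701 + 21*13) = 1/(-110701 + 273) = 1/(-110428) = -1/110428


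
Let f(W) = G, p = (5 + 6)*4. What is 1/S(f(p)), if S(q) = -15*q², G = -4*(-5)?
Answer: -1/6000 ≈ -0.00016667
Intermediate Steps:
p = 44 (p = 11*4 = 44)
G = 20
f(W) = 20
1/S(f(p)) = 1/(-15*20²) = 1/(-15*400) = 1/(-6000) = -1/6000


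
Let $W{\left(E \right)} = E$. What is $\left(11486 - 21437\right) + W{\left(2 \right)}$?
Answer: $-9949$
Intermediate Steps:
$\left(11486 - 21437\right) + W{\left(2 \right)} = \left(11486 - 21437\right) + 2 = -9951 + 2 = -9949$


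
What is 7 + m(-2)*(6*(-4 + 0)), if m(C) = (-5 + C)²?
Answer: -1169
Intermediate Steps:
7 + m(-2)*(6*(-4 + 0)) = 7 + (-5 - 2)²*(6*(-4 + 0)) = 7 + (-7)²*(6*(-4)) = 7 + 49*(-24) = 7 - 1176 = -1169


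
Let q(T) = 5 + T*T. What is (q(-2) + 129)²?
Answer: 19044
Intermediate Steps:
q(T) = 5 + T²
(q(-2) + 129)² = ((5 + (-2)²) + 129)² = ((5 + 4) + 129)² = (9 + 129)² = 138² = 19044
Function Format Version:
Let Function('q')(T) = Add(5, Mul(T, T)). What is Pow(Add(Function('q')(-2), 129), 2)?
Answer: 19044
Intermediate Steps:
Function('q')(T) = Add(5, Pow(T, 2))
Pow(Add(Function('q')(-2), 129), 2) = Pow(Add(Add(5, Pow(-2, 2)), 129), 2) = Pow(Add(Add(5, 4), 129), 2) = Pow(Add(9, 129), 2) = Pow(138, 2) = 19044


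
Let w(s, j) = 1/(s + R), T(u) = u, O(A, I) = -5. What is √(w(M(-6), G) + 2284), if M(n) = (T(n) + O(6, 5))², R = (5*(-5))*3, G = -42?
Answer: √4832990/46 ≈ 47.791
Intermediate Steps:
R = -75 (R = -25*3 = -75)
M(n) = (-5 + n)² (M(n) = (n - 5)² = (-5 + n)²)
w(s, j) = 1/(-75 + s) (w(s, j) = 1/(s - 75) = 1/(-75 + s))
√(w(M(-6), G) + 2284) = √(1/(-75 + (-5 - 6)²) + 2284) = √(1/(-75 + (-11)²) + 2284) = √(1/(-75 + 121) + 2284) = √(1/46 + 2284) = √(105065/46) = √4832990/46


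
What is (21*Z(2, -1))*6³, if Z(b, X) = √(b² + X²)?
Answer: 4536*√5 ≈ 10143.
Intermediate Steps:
Z(b, X) = √(X² + b²)
(21*Z(2, -1))*6³ = (21*√((-1)² + 2²))*6³ = (21*√(1 + 4))*216 = (21*√5)*216 = 4536*√5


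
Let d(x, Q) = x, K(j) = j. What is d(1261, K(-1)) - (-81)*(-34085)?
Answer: -2759624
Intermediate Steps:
d(1261, K(-1)) - (-81)*(-34085) = 1261 - (-81)*(-34085) = 1261 - 1*2760885 = 1261 - 2760885 = -2759624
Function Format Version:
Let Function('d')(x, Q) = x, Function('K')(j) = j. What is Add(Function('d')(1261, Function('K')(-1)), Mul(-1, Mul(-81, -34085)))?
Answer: -2759624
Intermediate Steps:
Add(Function('d')(1261, Function('K')(-1)), Mul(-1, Mul(-81, -34085))) = Add(1261, Mul(-1, Mul(-81, -34085))) = Add(1261, Mul(-1, 2760885)) = Add(1261, -2760885) = -2759624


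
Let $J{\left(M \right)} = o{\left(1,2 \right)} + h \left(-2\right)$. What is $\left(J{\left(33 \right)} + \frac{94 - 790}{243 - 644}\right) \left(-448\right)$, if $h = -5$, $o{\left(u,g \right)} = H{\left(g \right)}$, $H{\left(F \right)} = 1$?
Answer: $- \frac{2287936}{401} \approx -5705.6$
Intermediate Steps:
$o{\left(u,g \right)} = 1$
$J{\left(M \right)} = 11$ ($J{\left(M \right)} = 1 - -10 = 1 + 10 = 11$)
$\left(J{\left(33 \right)} + \frac{94 - 790}{243 - 644}\right) \left(-448\right) = \left(11 + \frac{94 - 790}{243 - 644}\right) \left(-448\right) = \left(11 - \frac{696}{-401}\right) \left(-448\right) = \left(11 - - \frac{696}{401}\right) \left(-448\right) = \left(11 + \frac{696}{401}\right) \left(-448\right) = \frac{5107}{401} \left(-448\right) = - \frac{2287936}{401}$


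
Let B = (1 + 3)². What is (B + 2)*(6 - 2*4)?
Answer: -36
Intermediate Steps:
B = 16 (B = 4² = 16)
(B + 2)*(6 - 2*4) = (16 + 2)*(6 - 2*4) = 18*(6 - 8) = 18*(-2) = -36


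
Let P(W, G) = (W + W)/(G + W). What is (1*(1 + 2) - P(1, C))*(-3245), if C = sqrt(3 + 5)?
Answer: -74635/7 + 12980*sqrt(2)/7 ≈ -8039.8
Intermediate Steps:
C = 2*sqrt(2) (C = sqrt(8) = 2*sqrt(2) ≈ 2.8284)
P(W, G) = 2*W/(G + W) (P(W, G) = (2*W)/(G + W) = 2*W/(G + W))
(1*(1 + 2) - P(1, C))*(-3245) = (1*(1 + 2) - 2/(2*sqrt(2) + 1))*(-3245) = (1*3 - 2/(1 + 2*sqrt(2)))*(-3245) = (3 - 2/(1 + 2*sqrt(2)))*(-3245) = -9735 + 6490/(1 + 2*sqrt(2))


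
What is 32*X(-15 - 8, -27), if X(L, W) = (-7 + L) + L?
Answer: -1696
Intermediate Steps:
X(L, W) = -7 + 2*L
32*X(-15 - 8, -27) = 32*(-7 + 2*(-15 - 8)) = 32*(-7 + 2*(-23)) = 32*(-7 - 46) = 32*(-53) = -1696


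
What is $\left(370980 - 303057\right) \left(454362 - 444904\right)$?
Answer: $642415734$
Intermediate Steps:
$\left(370980 - 303057\right) \left(454362 - 444904\right) = 67923 \cdot 9458 = 642415734$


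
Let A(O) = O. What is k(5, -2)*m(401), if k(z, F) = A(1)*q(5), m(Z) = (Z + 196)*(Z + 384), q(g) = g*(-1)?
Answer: -2343225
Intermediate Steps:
q(g) = -g
m(Z) = (196 + Z)*(384 + Z)
k(z, F) = -5 (k(z, F) = 1*(-1*5) = 1*(-5) = -5)
k(5, -2)*m(401) = -5*(75264 + 401**2 + 580*401) = -5*(75264 + 160801 + 232580) = -5*468645 = -2343225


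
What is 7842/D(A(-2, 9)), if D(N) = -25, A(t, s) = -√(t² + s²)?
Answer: -7842/25 ≈ -313.68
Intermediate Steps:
A(t, s) = -√(s² + t²)
7842/D(A(-2, 9)) = 7842/(-25) = 7842*(-1/25) = -7842/25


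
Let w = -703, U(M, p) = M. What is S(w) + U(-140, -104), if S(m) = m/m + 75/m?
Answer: -97792/703 ≈ -139.11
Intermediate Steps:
S(m) = 1 + 75/m
S(w) + U(-140, -104) = (75 - 703)/(-703) - 140 = -1/703*(-628) - 140 = 628/703 - 140 = -97792/703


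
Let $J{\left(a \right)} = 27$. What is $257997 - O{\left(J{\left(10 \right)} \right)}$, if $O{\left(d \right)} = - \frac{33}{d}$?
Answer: $\frac{2321984}{9} \approx 2.58 \cdot 10^{5}$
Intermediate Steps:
$257997 - O{\left(J{\left(10 \right)} \right)} = 257997 - - \frac{33}{27} = 257997 - \left(-33\right) \frac{1}{27} = 257997 - - \frac{11}{9} = 257997 + \frac{11}{9} = \frac{2321984}{9}$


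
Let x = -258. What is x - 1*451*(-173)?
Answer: 77765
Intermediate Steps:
x - 1*451*(-173) = -258 - 1*451*(-173) = -258 - 451*(-173) = -258 + 78023 = 77765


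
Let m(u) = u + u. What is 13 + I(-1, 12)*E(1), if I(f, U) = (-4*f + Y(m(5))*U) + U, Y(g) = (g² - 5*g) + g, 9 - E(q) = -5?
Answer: 10317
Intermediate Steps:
E(q) = 14 (E(q) = 9 - 1*(-5) = 9 + 5 = 14)
m(u) = 2*u
Y(g) = g² - 4*g
I(f, U) = -4*f + 61*U (I(f, U) = (-4*f + ((2*5)*(-4 + 2*5))*U) + U = (-4*f + (10*(-4 + 10))*U) + U = (-4*f + (10*6)*U) + U = (-4*f + 60*U) + U = -4*f + 61*U)
13 + I(-1, 12)*E(1) = 13 + (-4*(-1) + 61*12)*14 = 13 + (4 + 732)*14 = 13 + 736*14 = 13 + 10304 = 10317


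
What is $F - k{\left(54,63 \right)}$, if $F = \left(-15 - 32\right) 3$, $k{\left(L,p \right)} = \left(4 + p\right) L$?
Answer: $-3759$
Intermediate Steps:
$k{\left(L,p \right)} = L \left(4 + p\right)$
$F = -141$ ($F = \left(-47\right) 3 = -141$)
$F - k{\left(54,63 \right)} = -141 - 54 \left(4 + 63\right) = -141 - 54 \cdot 67 = -141 - 3618 = -3759$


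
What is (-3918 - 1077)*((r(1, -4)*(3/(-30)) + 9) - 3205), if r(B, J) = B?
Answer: 31929039/2 ≈ 1.5965e+7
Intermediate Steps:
(-3918 - 1077)*((r(1, -4)*(3/(-30)) + 9) - 3205) = (-3918 - 1077)*((1*(3/(-30)) + 9) - 3205) = -4995*((1*(3*(-1/30)) + 9) - 3205) = -4995*((1*(-⅒) + 9) - 3205) = -4995*((-⅒ + 9) - 3205) = -4995*(89/10 - 3205) = -4995*(-31961/10) = 31929039/2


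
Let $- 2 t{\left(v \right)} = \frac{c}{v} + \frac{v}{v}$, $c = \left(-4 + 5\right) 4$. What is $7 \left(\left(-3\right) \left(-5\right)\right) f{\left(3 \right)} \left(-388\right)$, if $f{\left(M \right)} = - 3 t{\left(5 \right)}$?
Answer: $-109998$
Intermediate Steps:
$c = 4$ ($c = 1 \cdot 4 = 4$)
$t{\left(v \right)} = - \frac{1}{2} - \frac{2}{v}$ ($t{\left(v \right)} = - \frac{\frac{4}{v} + \frac{v}{v}}{2} = - \frac{\frac{4}{v} + 1}{2} = - \frac{1 + \frac{4}{v}}{2} = - \frac{1}{2} - \frac{2}{v}$)
$f{\left(M \right)} = \frac{27}{10}$ ($f{\left(M \right)} = - 3 \frac{-4 - 5}{2 \cdot 5} = - 3 \cdot \frac{1}{2} \cdot \frac{1}{5} \left(-4 - 5\right) = - 3 \cdot \frac{1}{2} \cdot \frac{1}{5} \left(-9\right) = \left(-3\right) \left(- \frac{9}{10}\right) = \frac{27}{10}$)
$7 \left(\left(-3\right) \left(-5\right)\right) f{\left(3 \right)} \left(-388\right) = 7 \left(\left(-3\right) \left(-5\right)\right) \frac{27}{10} \left(-388\right) = 7 \cdot 15 \cdot \frac{27}{10} \left(-388\right) = 105 \cdot \frac{27}{10} \left(-388\right) = \frac{567}{2} \left(-388\right) = -109998$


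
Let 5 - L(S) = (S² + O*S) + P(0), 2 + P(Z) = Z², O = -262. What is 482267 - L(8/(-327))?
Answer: 51568264996/106929 ≈ 4.8227e+5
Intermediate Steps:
P(Z) = -2 + Z²
L(S) = 7 - S² + 262*S (L(S) = 5 - ((S² - 262*S) + (-2 + 0²)) = 5 - ((S² - 262*S) + (-2 + 0)) = 5 - ((S² - 262*S) - 2) = 5 - (-2 + S² - 262*S) = 5 + (2 - S² + 262*S) = 7 - S² + 262*S)
482267 - L(8/(-327)) = 482267 - (7 - (8/(-327))² + 262*(8/(-327))) = 482267 - (7 - (8*(-1/327))² + 262*(8*(-1/327))) = 482267 - (7 - (-8/327)² + 262*(-8/327)) = 482267 - (7 - 1*64/106929 - 2096/327) = 482267 - (7 - 64/106929 - 2096/327) = 482267 - 1*63047/106929 = 482267 - 63047/106929 = 51568264996/106929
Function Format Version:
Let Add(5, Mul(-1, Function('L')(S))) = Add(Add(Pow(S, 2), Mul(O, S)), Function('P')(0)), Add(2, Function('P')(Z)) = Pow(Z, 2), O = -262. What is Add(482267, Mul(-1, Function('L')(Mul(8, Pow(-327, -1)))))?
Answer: Rational(51568264996, 106929) ≈ 4.8227e+5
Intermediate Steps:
Function('P')(Z) = Add(-2, Pow(Z, 2))
Function('L')(S) = Add(7, Mul(-1, Pow(S, 2)), Mul(262, S)) (Function('L')(S) = Add(5, Mul(-1, Add(Add(Pow(S, 2), Mul(-262, S)), Add(-2, Pow(0, 2))))) = Add(5, Mul(-1, Add(Add(Pow(S, 2), Mul(-262, S)), Add(-2, 0)))) = Add(5, Mul(-1, Add(Add(Pow(S, 2), Mul(-262, S)), -2))) = Add(5, Mul(-1, Add(-2, Pow(S, 2), Mul(-262, S)))) = Add(5, Add(2, Mul(-1, Pow(S, 2)), Mul(262, S))) = Add(7, Mul(-1, Pow(S, 2)), Mul(262, S)))
Add(482267, Mul(-1, Function('L')(Mul(8, Pow(-327, -1))))) = Add(482267, Mul(-1, Add(7, Mul(-1, Pow(Mul(8, Pow(-327, -1)), 2)), Mul(262, Mul(8, Pow(-327, -1)))))) = Add(482267, Mul(-1, Add(7, Mul(-1, Pow(Mul(8, Rational(-1, 327)), 2)), Mul(262, Mul(8, Rational(-1, 327)))))) = Add(482267, Mul(-1, Add(7, Mul(-1, Pow(Rational(-8, 327), 2)), Mul(262, Rational(-8, 327))))) = Add(482267, Mul(-1, Add(7, Mul(-1, Rational(64, 106929)), Rational(-2096, 327)))) = Add(482267, Mul(-1, Add(7, Rational(-64, 106929), Rational(-2096, 327)))) = Add(482267, Mul(-1, Rational(63047, 106929))) = Add(482267, Rational(-63047, 106929)) = Rational(51568264996, 106929)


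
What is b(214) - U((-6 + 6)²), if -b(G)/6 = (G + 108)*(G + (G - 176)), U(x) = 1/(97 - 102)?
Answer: -2434319/5 ≈ -4.8686e+5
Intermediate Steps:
U(x) = -⅕ (U(x) = 1/(-5) = -⅕)
b(G) = -6*(-176 + 2*G)*(108 + G) (b(G) = -6*(G + 108)*(G + (G - 176)) = -6*(108 + G)*(G + (-176 + G)) = -6*(108 + G)*(-176 + 2*G) = -6*(-176 + 2*G)*(108 + G))
b(214) - U((-6 + 6)²) = (114048 - 240*214 - 12*214²) - 1*(-⅕) = (114048 - 51360 - 12*45796) + ⅕ = (114048 - 51360 - 549552) + ⅕ = -486864 + ⅕ = -2434319/5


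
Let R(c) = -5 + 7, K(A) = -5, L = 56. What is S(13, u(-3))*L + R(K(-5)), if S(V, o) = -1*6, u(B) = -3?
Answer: -334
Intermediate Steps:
S(V, o) = -6
R(c) = 2
S(13, u(-3))*L + R(K(-5)) = -6*56 + 2 = -336 + 2 = -334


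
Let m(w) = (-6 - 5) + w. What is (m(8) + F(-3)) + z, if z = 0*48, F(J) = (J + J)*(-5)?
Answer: 27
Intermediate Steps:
F(J) = -10*J (F(J) = (2*J)*(-5) = -10*J)
m(w) = -11 + w
z = 0
(m(8) + F(-3)) + z = ((-11 + 8) - 10*(-3)) + 0 = (-3 + 30) + 0 = 27 + 0 = 27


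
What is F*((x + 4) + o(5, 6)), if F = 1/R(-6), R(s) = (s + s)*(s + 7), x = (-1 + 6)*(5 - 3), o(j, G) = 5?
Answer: -19/12 ≈ -1.5833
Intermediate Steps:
x = 10 (x = 5*2 = 10)
R(s) = 2*s*(7 + s) (R(s) = (2*s)*(7 + s) = 2*s*(7 + s))
F = -1/12 (F = 1/(2*(-6)*(7 - 6)) = 1/(2*(-6)*1) = 1/(-12) = -1/12 ≈ -0.083333)
F*((x + 4) + o(5, 6)) = -((10 + 4) + 5)/12 = -(14 + 5)/12 = -1/12*19 = -19/12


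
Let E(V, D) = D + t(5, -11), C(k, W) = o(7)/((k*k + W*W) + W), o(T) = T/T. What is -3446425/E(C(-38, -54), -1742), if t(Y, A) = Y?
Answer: 3446425/1737 ≈ 1984.1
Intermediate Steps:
o(T) = 1
C(k, W) = 1/(W + W**2 + k**2) (C(k, W) = 1/((k*k + W*W) + W) = 1/((k**2 + W**2) + W) = 1/((W**2 + k**2) + W) = 1/(W + W**2 + k**2))
E(V, D) = 5 + D (E(V, D) = D + 5 = 5 + D)
-3446425/E(C(-38, -54), -1742) = -3446425/(5 - 1742) = -3446425/(-1737) = -3446425*(-1/1737) = 3446425/1737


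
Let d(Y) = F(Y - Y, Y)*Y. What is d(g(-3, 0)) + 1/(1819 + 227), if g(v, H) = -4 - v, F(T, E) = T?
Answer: 1/2046 ≈ 0.00048876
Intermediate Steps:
d(Y) = 0 (d(Y) = (Y - Y)*Y = 0*Y = 0)
d(g(-3, 0)) + 1/(1819 + 227) = 0 + 1/(1819 + 227) = 0 + 1/2046 = 1/2046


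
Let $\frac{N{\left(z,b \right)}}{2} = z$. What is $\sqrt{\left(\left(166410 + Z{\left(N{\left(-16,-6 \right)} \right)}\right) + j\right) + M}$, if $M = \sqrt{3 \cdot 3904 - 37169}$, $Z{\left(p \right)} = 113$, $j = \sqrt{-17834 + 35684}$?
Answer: $\sqrt{166523 + 5 \sqrt{714} + i \sqrt{25457}} \approx 408.24 + 0.195 i$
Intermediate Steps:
$j = 5 \sqrt{714}$ ($j = \sqrt{17850} = 5 \sqrt{714} \approx 133.6$)
$N{\left(z,b \right)} = 2 z$
$M = i \sqrt{25457}$ ($M = \sqrt{11712 - 37169} = \sqrt{-25457} = i \sqrt{25457} \approx 159.55 i$)
$\sqrt{\left(\left(166410 + Z{\left(N{\left(-16,-6 \right)} \right)}\right) + j\right) + M} = \sqrt{\left(\left(166410 + 113\right) + 5 \sqrt{714}\right) + i \sqrt{25457}} = \sqrt{\left(166523 + 5 \sqrt{714}\right) + i \sqrt{25457}} = \sqrt{166523 + 5 \sqrt{714} + i \sqrt{25457}}$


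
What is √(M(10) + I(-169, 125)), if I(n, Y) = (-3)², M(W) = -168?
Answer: I*√159 ≈ 12.61*I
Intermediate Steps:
I(n, Y) = 9
√(M(10) + I(-169, 125)) = √(-168 + 9) = √(-159) = I*√159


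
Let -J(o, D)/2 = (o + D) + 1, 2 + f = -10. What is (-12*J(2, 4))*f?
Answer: -2016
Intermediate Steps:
f = -12 (f = -2 - 10 = -12)
J(o, D) = -2 - 2*D - 2*o (J(o, D) = -2*((o + D) + 1) = -2*((D + o) + 1) = -2*(1 + D + o) = -2 - 2*D - 2*o)
(-12*J(2, 4))*f = -12*(-2 - 2*4 - 2*2)*(-12) = -12*(-2 - 8 - 4)*(-12) = -12*(-14)*(-12) = 168*(-12) = -2016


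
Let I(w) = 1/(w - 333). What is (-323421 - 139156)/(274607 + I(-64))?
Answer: -183643069/109018978 ≈ -1.6845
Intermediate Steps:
I(w) = 1/(-333 + w)
(-323421 - 139156)/(274607 + I(-64)) = (-323421 - 139156)/(274607 + 1/(-333 - 64)) = -462577/(274607 + 1/(-397)) = -462577/(274607 - 1/397) = -462577/109018978/397 = -462577*397/109018978 = -183643069/109018978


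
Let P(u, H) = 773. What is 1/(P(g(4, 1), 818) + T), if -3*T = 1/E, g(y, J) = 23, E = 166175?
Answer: 498525/385359824 ≈ 0.0012937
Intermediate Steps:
T = -1/498525 (T = -⅓/166175 = -⅓*1/166175 = -1/498525 ≈ -2.0059e-6)
1/(P(g(4, 1), 818) + T) = 1/(773 - 1/498525) = 1/(385359824/498525) = 498525/385359824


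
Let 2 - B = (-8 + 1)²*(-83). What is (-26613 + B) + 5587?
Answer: -16957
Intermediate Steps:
B = 4069 (B = 2 - (-8 + 1)²*(-83) = 2 - (-7)²*(-83) = 2 - 49*(-83) = 2 - 1*(-4067) = 2 + 4067 = 4069)
(-26613 + B) + 5587 = (-26613 + 4069) + 5587 = -22544 + 5587 = -16957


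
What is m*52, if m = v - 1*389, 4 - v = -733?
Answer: 18096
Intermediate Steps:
v = 737 (v = 4 - 1*(-733) = 4 + 733 = 737)
m = 348 (m = 737 - 1*389 = 737 - 389 = 348)
m*52 = 348*52 = 18096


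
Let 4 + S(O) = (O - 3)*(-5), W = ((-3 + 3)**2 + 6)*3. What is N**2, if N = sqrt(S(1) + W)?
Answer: 24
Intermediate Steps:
W = 18 (W = (0**2 + 6)*3 = (0 + 6)*3 = 6*3 = 18)
S(O) = 11 - 5*O (S(O) = -4 + (O - 3)*(-5) = -4 + (-3 + O)*(-5) = -4 + (15 - 5*O) = 11 - 5*O)
N = 2*sqrt(6) (N = sqrt((11 - 5*1) + 18) = sqrt((11 - 5) + 18) = sqrt(6 + 18) = sqrt(24) = 2*sqrt(6) ≈ 4.8990)
N**2 = (2*sqrt(6))**2 = 24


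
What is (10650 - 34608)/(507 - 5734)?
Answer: 23958/5227 ≈ 4.5835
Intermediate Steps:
(10650 - 34608)/(507 - 5734) = -23958/(-5227) = -23958*(-1/5227) = 23958/5227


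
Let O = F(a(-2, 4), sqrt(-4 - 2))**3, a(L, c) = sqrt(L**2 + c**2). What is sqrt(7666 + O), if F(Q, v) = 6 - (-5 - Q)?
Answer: sqrt(9657 + 766*sqrt(5)) ≈ 106.63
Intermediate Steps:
F(Q, v) = 11 + Q (F(Q, v) = 6 + (5 + Q) = 11 + Q)
O = (11 + 2*sqrt(5))**3 (O = (11 + sqrt((-2)**2 + 4**2))**3 = (11 + sqrt(4 + 16))**3 = (11 + sqrt(20))**3 = (11 + 2*sqrt(5))**3 ≈ 3703.8)
sqrt(7666 + O) = sqrt(7666 + (1991 + 766*sqrt(5))) = sqrt(9657 + 766*sqrt(5))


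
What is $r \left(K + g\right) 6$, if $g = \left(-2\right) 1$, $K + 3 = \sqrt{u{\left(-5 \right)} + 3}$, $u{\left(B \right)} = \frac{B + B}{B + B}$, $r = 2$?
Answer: $-36$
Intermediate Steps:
$u{\left(B \right)} = 1$ ($u{\left(B \right)} = \frac{2 B}{2 B} = 2 B \frac{1}{2 B} = 1$)
$K = -1$ ($K = -3 + \sqrt{1 + 3} = -3 + \sqrt{4} = -3 + 2 = -1$)
$g = -2$
$r \left(K + g\right) 6 = 2 \left(-1 - 2\right) 6 = 2 \left(\left(-3\right) 6\right) = 2 \left(-18\right) = -36$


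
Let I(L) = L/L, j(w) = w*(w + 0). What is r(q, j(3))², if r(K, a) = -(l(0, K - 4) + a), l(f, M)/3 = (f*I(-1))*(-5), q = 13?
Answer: 81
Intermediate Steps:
j(w) = w² (j(w) = w*w = w²)
I(L) = 1
l(f, M) = -15*f (l(f, M) = 3*((f*1)*(-5)) = 3*(f*(-5)) = 3*(-5*f) = -15*f)
r(K, a) = -a (r(K, a) = -(-15*0 + a) = -(0 + a) = -a)
r(q, j(3))² = (-1*3²)² = (-1*9)² = (-9)² = 81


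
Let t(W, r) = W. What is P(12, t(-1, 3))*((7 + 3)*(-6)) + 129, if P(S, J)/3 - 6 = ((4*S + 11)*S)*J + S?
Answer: 124329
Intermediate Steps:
P(S, J) = 18 + 3*S + 3*J*S*(11 + 4*S) (P(S, J) = 18 + 3*(((4*S + 11)*S)*J + S) = 18 + 3*(((11 + 4*S)*S)*J + S) = 18 + 3*((S*(11 + 4*S))*J + S) = 18 + 3*(J*S*(11 + 4*S) + S) = 18 + 3*(S + J*S*(11 + 4*S)) = 18 + (3*S + 3*J*S*(11 + 4*S)) = 18 + 3*S + 3*J*S*(11 + 4*S))
P(12, t(-1, 3))*((7 + 3)*(-6)) + 129 = (18 + 3*12 + 12*(-1)*12**2 + 33*(-1)*12)*((7 + 3)*(-6)) + 129 = (18 + 36 + 12*(-1)*144 - 396)*(10*(-6)) + 129 = (18 + 36 - 1728 - 396)*(-60) + 129 = -2070*(-60) + 129 = 124200 + 129 = 124329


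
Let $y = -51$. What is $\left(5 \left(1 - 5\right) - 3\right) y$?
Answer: $1173$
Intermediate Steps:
$\left(5 \left(1 - 5\right) - 3\right) y = \left(5 \left(1 - 5\right) - 3\right) \left(-51\right) = \left(5 \left(-4\right) - 3\right) \left(-51\right) = \left(-20 - 3\right) \left(-51\right) = \left(-23\right) \left(-51\right) = 1173$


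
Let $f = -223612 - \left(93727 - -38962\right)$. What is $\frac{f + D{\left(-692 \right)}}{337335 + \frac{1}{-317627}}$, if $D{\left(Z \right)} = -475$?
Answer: $- \frac{28330422638}{26786676011} \approx -1.0576$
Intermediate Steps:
$f = -356301$ ($f = -223612 - \left(93727 + 38962\right) = -223612 - 132689 = -356301$)
$\frac{f + D{\left(-692 \right)}}{337335 + \frac{1}{-317627}} = \frac{-356301 - 475}{337335 + \frac{1}{-317627}} = - \frac{356776}{337335 - \frac{1}{317627}} = - \frac{356776}{\frac{107146704044}{317627}} = \left(-356776\right) \frac{317627}{107146704044} = - \frac{28330422638}{26786676011}$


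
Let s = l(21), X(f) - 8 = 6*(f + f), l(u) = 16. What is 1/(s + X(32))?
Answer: 1/408 ≈ 0.0024510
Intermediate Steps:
X(f) = 8 + 12*f (X(f) = 8 + 6*(f + f) = 8 + 6*(2*f) = 8 + 12*f)
s = 16
1/(s + X(32)) = 1/(16 + (8 + 12*32)) = 1/(16 + (8 + 384)) = 1/(16 + 392) = 1/408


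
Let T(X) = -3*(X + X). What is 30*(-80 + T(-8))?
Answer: -960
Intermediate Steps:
T(X) = -6*X
30*(-80 + T(-8)) = 30*(-80 - 6*(-8)) = 30*(-80 + 48) = 30*(-32) = -960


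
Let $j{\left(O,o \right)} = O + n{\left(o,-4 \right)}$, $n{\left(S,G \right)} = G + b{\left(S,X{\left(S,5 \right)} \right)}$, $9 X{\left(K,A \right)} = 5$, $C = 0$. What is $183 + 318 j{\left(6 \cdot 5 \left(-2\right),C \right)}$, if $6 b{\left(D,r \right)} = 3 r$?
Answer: $- \frac{60242}{3} \approx -20081.0$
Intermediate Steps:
$X{\left(K,A \right)} = \frac{5}{9}$ ($X{\left(K,A \right)} = \frac{1}{9} \cdot 5 = \frac{5}{9}$)
$b{\left(D,r \right)} = \frac{r}{2}$ ($b{\left(D,r \right)} = \frac{3 r}{6} = \frac{r}{2}$)
$n{\left(S,G \right)} = \frac{5}{18} + G$ ($n{\left(S,G \right)} = G + \frac{1}{2} \cdot \frac{5}{9} = G + \frac{5}{18} = \frac{5}{18} + G$)
$j{\left(O,o \right)} = - \frac{67}{18} + O$ ($j{\left(O,o \right)} = O + \left(\frac{5}{18} - 4\right) = O - \frac{67}{18} = - \frac{67}{18} + O$)
$183 + 318 j{\left(6 \cdot 5 \left(-2\right),C \right)} = 183 + 318 \left(- \frac{67}{18} + 6 \cdot 5 \left(-2\right)\right) = 183 + 318 \left(- \frac{67}{18} + 30 \left(-2\right)\right) = 183 + 318 \left(- \frac{67}{18} - 60\right) = 183 + 318 \left(- \frac{1147}{18}\right) = 183 - \frac{60791}{3} = - \frac{60242}{3}$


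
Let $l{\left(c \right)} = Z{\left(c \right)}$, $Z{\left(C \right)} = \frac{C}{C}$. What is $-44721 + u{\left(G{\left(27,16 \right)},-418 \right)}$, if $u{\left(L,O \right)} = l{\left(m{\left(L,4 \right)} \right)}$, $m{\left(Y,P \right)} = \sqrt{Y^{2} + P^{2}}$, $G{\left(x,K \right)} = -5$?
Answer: $-44720$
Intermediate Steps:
$Z{\left(C \right)} = 1$
$m{\left(Y,P \right)} = \sqrt{P^{2} + Y^{2}}$
$l{\left(c \right)} = 1$
$u{\left(L,O \right)} = 1$
$-44721 + u{\left(G{\left(27,16 \right)},-418 \right)} = -44721 + 1 = -44720$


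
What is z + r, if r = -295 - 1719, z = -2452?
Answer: -4466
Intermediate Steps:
r = -2014
z + r = -2452 - 2014 = -4466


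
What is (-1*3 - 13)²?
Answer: 256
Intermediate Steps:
(-1*3 - 13)² = (-3 - 13)² = (-16)² = 256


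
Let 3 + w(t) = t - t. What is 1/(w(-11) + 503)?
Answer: 1/500 ≈ 0.0020000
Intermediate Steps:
w(t) = -3 (w(t) = -3 + (t - t) = -3 + 0 = -3)
1/(w(-11) + 503) = 1/(-3 + 503) = 1/500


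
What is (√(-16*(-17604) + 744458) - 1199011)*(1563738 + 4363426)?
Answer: -7106734834804 + 5927164*√1026122 ≈ -7.1007e+12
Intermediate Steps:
(√(-16*(-17604) + 744458) - 1199011)*(1563738 + 4363426) = (√(281664 + 744458) - 1199011)*5927164 = (√1026122 - 1199011)*5927164 = (-1199011 + √1026122)*5927164 = -7106734834804 + 5927164*√1026122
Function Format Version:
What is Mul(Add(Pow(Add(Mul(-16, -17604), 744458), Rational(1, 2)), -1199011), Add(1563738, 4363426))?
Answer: Add(-7106734834804, Mul(5927164, Pow(1026122, Rational(1, 2)))) ≈ -7.1007e+12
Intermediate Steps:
Mul(Add(Pow(Add(Mul(-16, -17604), 744458), Rational(1, 2)), -1199011), Add(1563738, 4363426)) = Mul(Add(Pow(Add(281664, 744458), Rational(1, 2)), -1199011), 5927164) = Mul(Add(Pow(1026122, Rational(1, 2)), -1199011), 5927164) = Mul(Add(-1199011, Pow(1026122, Rational(1, 2))), 5927164) = Add(-7106734834804, Mul(5927164, Pow(1026122, Rational(1, 2))))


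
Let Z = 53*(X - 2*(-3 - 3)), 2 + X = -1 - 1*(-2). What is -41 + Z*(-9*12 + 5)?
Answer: -60090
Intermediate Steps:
X = -1 (X = -2 + (-1 - 1*(-2)) = -2 + (-1 + 2) = -2 + 1 = -1)
Z = 583 (Z = 53*(-1 - 2*(-3 - 3)) = 53*(-1 - 2*(-6)) = 53*(-1 - 1*(-12)) = 53*(-1 + 12) = 53*11 = 583)
-41 + Z*(-9*12 + 5) = -41 + 583*(-9*12 + 5) = -41 + 583*(-108 + 5) = -41 + 583*(-103) = -41 - 60049 = -60090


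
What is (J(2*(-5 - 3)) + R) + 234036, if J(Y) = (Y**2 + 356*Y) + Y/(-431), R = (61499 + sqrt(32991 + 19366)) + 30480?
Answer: 138167841/431 + sqrt(52357) ≈ 3.2080e+5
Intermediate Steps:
R = 91979 + sqrt(52357) (R = (61499 + sqrt(52357)) + 30480 = 91979 + sqrt(52357) ≈ 92208.)
J(Y) = Y**2 + 153435*Y/431 (J(Y) = (Y**2 + 356*Y) + Y*(-1/431) = (Y**2 + 356*Y) - Y/431 = Y**2 + 153435*Y/431)
(J(2*(-5 - 3)) + R) + 234036 = ((2*(-5 - 3))*(153435 + 431*(2*(-5 - 3)))/431 + (91979 + sqrt(52357))) + 234036 = ((2*(-8))*(153435 + 431*(2*(-8)))/431 + (91979 + sqrt(52357))) + 234036 = ((1/431)*(-16)*(153435 + 431*(-16)) + (91979 + sqrt(52357))) + 234036 = ((1/431)*(-16)*(153435 - 6896) + (91979 + sqrt(52357))) + 234036 = ((1/431)*(-16)*146539 + (91979 + sqrt(52357))) + 234036 = (-2344624/431 + (91979 + sqrt(52357))) + 234036 = (37298325/431 + sqrt(52357)) + 234036 = 138167841/431 + sqrt(52357)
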